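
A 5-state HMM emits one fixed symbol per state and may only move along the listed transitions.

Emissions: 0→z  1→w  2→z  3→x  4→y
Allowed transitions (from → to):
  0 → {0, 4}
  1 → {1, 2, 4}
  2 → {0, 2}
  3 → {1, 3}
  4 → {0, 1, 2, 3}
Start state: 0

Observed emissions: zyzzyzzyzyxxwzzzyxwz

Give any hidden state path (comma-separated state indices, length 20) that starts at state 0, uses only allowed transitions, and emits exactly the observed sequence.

0,4,0,0,4,2,0,4,0,4,3,3,1,2,2,0,4,3,1,2

  0: obs=z cand={0,2} pick 0 [start]
  1: obs=y cand={4} pick 4 [0->4 ok]
  2: obs=z cand={0,2} pick 0 [4->0 ok]
  3: obs=z cand={0,2} pick 0 [0->0 ok]
  4: obs=y cand={4} pick 4 [0->4 ok]
  5: obs=z cand={0,2} pick 2 [4->2 ok]
  6: obs=z cand={0,2} pick 0 [2->0 ok]
  7: obs=y cand={4} pick 4 [0->4 ok]
  8: obs=z cand={0,2} pick 0 [4->0 ok]
  9: obs=y cand={4} pick 4 [0->4 ok]
  10: obs=x cand={3} pick 3 [4->3 ok]
  11: obs=x cand={3} pick 3 [3->3 ok]
  12: obs=w cand={1} pick 1 [3->1 ok]
  13: obs=z cand={0,2} pick 2 [1->2 ok]
  14: obs=z cand={0,2} pick 2 [2->2 ok]
  15: obs=z cand={0,2} pick 0 [2->0 ok]
  16: obs=y cand={4} pick 4 [0->4 ok]
  17: obs=x cand={3} pick 3 [4->3 ok]
  18: obs=w cand={1} pick 1 [3->1 ok]
  19: obs=z cand={0,2} pick 2 [1->2 ok]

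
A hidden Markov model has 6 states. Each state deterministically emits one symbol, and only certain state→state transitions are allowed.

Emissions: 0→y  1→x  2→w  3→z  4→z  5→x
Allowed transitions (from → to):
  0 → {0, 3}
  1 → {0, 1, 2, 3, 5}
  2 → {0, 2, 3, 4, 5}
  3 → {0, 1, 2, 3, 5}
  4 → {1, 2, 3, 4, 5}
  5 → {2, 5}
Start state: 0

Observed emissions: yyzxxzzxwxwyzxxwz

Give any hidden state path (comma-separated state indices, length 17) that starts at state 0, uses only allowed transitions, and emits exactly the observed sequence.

  pos 0: y in {0}, choose 0; start
  pos 1: y in {0}, choose 0; 0->0 ok
  pos 2: z in {3,4}, choose 3; 0->3 ok
  pos 3: x in {1,5}, choose 1; 3->1 ok
  pos 4: x in {1,5}, choose 1; 1->1 ok
  pos 5: z in {3,4}, choose 3; 1->3 ok
  pos 6: z in {3,4}, choose 3; 3->3 ok
  pos 7: x in {1,5}, choose 5; 3->5 ok
  pos 8: w in {2}, choose 2; 5->2 ok
  pos 9: x in {1,5}, choose 5; 2->5 ok
  pos 10: w in {2}, choose 2; 5->2 ok
  pos 11: y in {0}, choose 0; 2->0 ok
  pos 12: z in {3,4}, choose 3; 0->3 ok
  pos 13: x in {1,5}, choose 1; 3->1 ok
  pos 14: x in {1,5}, choose 1; 1->1 ok
  pos 15: w in {2}, choose 2; 1->2 ok
  pos 16: z in {3,4}, choose 3; 2->3 ok

0,0,3,1,1,3,3,5,2,5,2,0,3,1,1,2,3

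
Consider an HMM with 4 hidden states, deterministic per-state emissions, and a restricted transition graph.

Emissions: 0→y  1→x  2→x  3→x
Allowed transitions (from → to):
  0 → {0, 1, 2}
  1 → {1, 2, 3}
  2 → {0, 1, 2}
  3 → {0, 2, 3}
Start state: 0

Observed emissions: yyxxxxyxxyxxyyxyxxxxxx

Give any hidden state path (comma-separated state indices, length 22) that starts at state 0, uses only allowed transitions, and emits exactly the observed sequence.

  pos 0: y in {0}, choose 0; start
  pos 1: y in {0}, choose 0; 0->0 ok
  pos 2: x in {1,2,3}, choose 2; 0->2 ok
  pos 3: x in {1,2,3}, choose 1; 2->1 ok
  pos 4: x in {1,2,3}, choose 2; 1->2 ok
  pos 5: x in {1,2,3}, choose 2; 2->2 ok
  pos 6: y in {0}, choose 0; 2->0 ok
  pos 7: x in {1,2,3}, choose 1; 0->1 ok
  pos 8: x in {1,2,3}, choose 3; 1->3 ok
  pos 9: y in {0}, choose 0; 3->0 ok
  pos 10: x in {1,2,3}, choose 2; 0->2 ok
  pos 11: x in {1,2,3}, choose 2; 2->2 ok
  pos 12: y in {0}, choose 0; 2->0 ok
  pos 13: y in {0}, choose 0; 0->0 ok
  pos 14: x in {1,2,3}, choose 2; 0->2 ok
  pos 15: y in {0}, choose 0; 2->0 ok
  pos 16: x in {1,2,3}, choose 2; 0->2 ok
  pos 17: x in {1,2,3}, choose 1; 2->1 ok
  pos 18: x in {1,2,3}, choose 1; 1->1 ok
  pos 19: x in {1,2,3}, choose 3; 1->3 ok
  pos 20: x in {1,2,3}, choose 3; 3->3 ok
  pos 21: x in {1,2,3}, choose 3; 3->3 ok

0,0,2,1,2,2,0,1,3,0,2,2,0,0,2,0,2,1,1,3,3,3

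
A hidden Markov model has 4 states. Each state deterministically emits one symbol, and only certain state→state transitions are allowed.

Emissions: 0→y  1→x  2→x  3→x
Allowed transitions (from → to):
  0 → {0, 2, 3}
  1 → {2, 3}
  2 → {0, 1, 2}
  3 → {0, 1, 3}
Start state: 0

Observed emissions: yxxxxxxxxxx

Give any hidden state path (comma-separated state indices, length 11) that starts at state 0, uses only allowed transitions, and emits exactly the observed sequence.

  [0] y  {0}  => 0  start
  [1] x  {1,2,3}  => 2  0->2 ok
  [2] x  {1,2,3}  => 2  2->2 ok
  [3] x  {1,2,3}  => 1  2->1 ok
  [4] x  {1,2,3}  => 3  1->3 ok
  [5] x  {1,2,3}  => 3  3->3 ok
  [6] x  {1,2,3}  => 1  3->1 ok
  [7] x  {1,2,3}  => 3  1->3 ok
  [8] x  {1,2,3}  => 3  3->3 ok
  [9] x  {1,2,3}  => 1  3->1 ok
  [10] x  {1,2,3}  => 2  1->2 ok

0,2,2,1,3,3,1,3,3,1,2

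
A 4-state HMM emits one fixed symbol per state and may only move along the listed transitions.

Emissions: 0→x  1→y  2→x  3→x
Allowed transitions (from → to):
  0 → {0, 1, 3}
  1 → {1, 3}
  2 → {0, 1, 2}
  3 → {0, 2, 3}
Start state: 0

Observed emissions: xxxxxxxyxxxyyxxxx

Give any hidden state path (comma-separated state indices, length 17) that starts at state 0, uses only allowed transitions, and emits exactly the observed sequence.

  0: obs=x cand={0,2,3} pick 0 [start]
  1: obs=x cand={0,2,3} pick 0 [0->0 ok]
  2: obs=x cand={0,2,3} pick 3 [0->3 ok]
  3: obs=x cand={0,2,3} pick 3 [3->3 ok]
  4: obs=x cand={0,2,3} pick 3 [3->3 ok]
  5: obs=x cand={0,2,3} pick 2 [3->2 ok]
  6: obs=x cand={0,2,3} pick 2 [2->2 ok]
  7: obs=y cand={1} pick 1 [2->1 ok]
  8: obs=x cand={0,2,3} pick 3 [1->3 ok]
  9: obs=x cand={0,2,3} pick 3 [3->3 ok]
  10: obs=x cand={0,2,3} pick 2 [3->2 ok]
  11: obs=y cand={1} pick 1 [2->1 ok]
  12: obs=y cand={1} pick 1 [1->1 ok]
  13: obs=x cand={0,2,3} pick 3 [1->3 ok]
  14: obs=x cand={0,2,3} pick 2 [3->2 ok]
  15: obs=x cand={0,2,3} pick 0 [2->0 ok]
  16: obs=x cand={0,2,3} pick 3 [0->3 ok]

0,0,3,3,3,2,2,1,3,3,2,1,1,3,2,0,3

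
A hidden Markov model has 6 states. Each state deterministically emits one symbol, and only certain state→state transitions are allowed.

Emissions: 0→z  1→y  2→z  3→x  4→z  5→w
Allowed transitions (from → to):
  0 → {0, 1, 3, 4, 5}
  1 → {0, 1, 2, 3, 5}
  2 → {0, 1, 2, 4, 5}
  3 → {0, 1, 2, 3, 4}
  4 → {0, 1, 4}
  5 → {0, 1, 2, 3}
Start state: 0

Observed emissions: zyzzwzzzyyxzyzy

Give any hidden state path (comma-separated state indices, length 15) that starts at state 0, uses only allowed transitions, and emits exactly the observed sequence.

0,1,2,0,5,2,0,0,1,1,3,4,1,2,1

  pos 0: z in {0,2,4}, choose 0; start
  pos 1: y in {1}, choose 1; 0->1 ok
  pos 2: z in {0,2,4}, choose 2; 1->2 ok
  pos 3: z in {0,2,4}, choose 0; 2->0 ok
  pos 4: w in {5}, choose 5; 0->5 ok
  pos 5: z in {0,2,4}, choose 2; 5->2 ok
  pos 6: z in {0,2,4}, choose 0; 2->0 ok
  pos 7: z in {0,2,4}, choose 0; 0->0 ok
  pos 8: y in {1}, choose 1; 0->1 ok
  pos 9: y in {1}, choose 1; 1->1 ok
  pos 10: x in {3}, choose 3; 1->3 ok
  pos 11: z in {0,2,4}, choose 4; 3->4 ok
  pos 12: y in {1}, choose 1; 4->1 ok
  pos 13: z in {0,2,4}, choose 2; 1->2 ok
  pos 14: y in {1}, choose 1; 2->1 ok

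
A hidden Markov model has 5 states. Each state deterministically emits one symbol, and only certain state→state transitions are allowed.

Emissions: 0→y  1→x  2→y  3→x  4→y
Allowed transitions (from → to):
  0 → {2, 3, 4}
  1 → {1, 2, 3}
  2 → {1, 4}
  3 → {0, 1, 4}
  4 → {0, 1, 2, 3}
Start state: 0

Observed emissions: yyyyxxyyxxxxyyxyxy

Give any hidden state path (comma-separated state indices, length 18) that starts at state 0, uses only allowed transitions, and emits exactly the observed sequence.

0,2,4,2,1,3,4,2,1,1,1,1,2,4,3,4,3,4

  pos 0: y in {0,2,4}, choose 0; start
  pos 1: y in {0,2,4}, choose 2; 0->2 ok
  pos 2: y in {0,2,4}, choose 4; 2->4 ok
  pos 3: y in {0,2,4}, choose 2; 4->2 ok
  pos 4: x in {1,3}, choose 1; 2->1 ok
  pos 5: x in {1,3}, choose 3; 1->3 ok
  pos 6: y in {0,2,4}, choose 4; 3->4 ok
  pos 7: y in {0,2,4}, choose 2; 4->2 ok
  pos 8: x in {1,3}, choose 1; 2->1 ok
  pos 9: x in {1,3}, choose 1; 1->1 ok
  pos 10: x in {1,3}, choose 1; 1->1 ok
  pos 11: x in {1,3}, choose 1; 1->1 ok
  pos 12: y in {0,2,4}, choose 2; 1->2 ok
  pos 13: y in {0,2,4}, choose 4; 2->4 ok
  pos 14: x in {1,3}, choose 3; 4->3 ok
  pos 15: y in {0,2,4}, choose 4; 3->4 ok
  pos 16: x in {1,3}, choose 3; 4->3 ok
  pos 17: y in {0,2,4}, choose 4; 3->4 ok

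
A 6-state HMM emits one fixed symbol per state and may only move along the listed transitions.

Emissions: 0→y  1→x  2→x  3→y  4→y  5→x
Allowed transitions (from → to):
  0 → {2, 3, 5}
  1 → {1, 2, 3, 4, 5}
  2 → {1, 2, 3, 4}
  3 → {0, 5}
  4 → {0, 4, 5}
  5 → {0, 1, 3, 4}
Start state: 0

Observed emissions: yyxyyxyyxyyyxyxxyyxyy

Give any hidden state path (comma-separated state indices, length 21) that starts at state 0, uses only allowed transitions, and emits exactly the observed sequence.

  0: obs=y cand={0,3,4} pick 0 [start]
  1: obs=y cand={0,3,4} pick 3 [0->3 ok]
  2: obs=x cand={1,2,5} pick 5 [3->5 ok]
  3: obs=y cand={0,3,4} pick 0 [5->0 ok]
  4: obs=y cand={0,3,4} pick 3 [0->3 ok]
  5: obs=x cand={1,2,5} pick 5 [3->5 ok]
  6: obs=y cand={0,3,4} pick 3 [5->3 ok]
  7: obs=y cand={0,3,4} pick 0 [3->0 ok]
  8: obs=x cand={1,2,5} pick 2 [0->2 ok]
  9: obs=y cand={0,3,4} pick 4 [2->4 ok]
  10: obs=y cand={0,3,4} pick 4 [4->4 ok]
  11: obs=y cand={0,3,4} pick 0 [4->0 ok]
  12: obs=x cand={1,2,5} pick 5 [0->5 ok]
  13: obs=y cand={0,3,4} pick 0 [5->0 ok]
  14: obs=x cand={1,2,5} pick 2 [0->2 ok]
  15: obs=x cand={1,2,5} pick 1 [2->1 ok]
  16: obs=y cand={0,3,4} pick 3 [1->3 ok]
  17: obs=y cand={0,3,4} pick 0 [3->0 ok]
  18: obs=x cand={1,2,5} pick 5 [0->5 ok]
  19: obs=y cand={0,3,4} pick 4 [5->4 ok]
  20: obs=y cand={0,3,4} pick 4 [4->4 ok]

0,3,5,0,3,5,3,0,2,4,4,0,5,0,2,1,3,0,5,4,4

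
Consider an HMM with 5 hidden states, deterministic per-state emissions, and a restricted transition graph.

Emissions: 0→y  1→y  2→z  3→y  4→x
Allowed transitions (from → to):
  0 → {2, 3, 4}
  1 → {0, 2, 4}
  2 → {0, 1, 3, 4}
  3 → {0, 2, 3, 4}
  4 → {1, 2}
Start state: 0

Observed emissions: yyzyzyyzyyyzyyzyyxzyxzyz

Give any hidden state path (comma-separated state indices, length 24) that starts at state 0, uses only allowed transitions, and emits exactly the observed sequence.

  [0] y  {0,1,3}  => 0  start
  [1] y  {0,1,3}  => 3  0->3 ok
  [2] z  {2}  => 2  3->2 ok
  [3] y  {0,1,3}  => 0  2->0 ok
  [4] z  {2}  => 2  0->2 ok
  [5] y  {0,1,3}  => 1  2->1 ok
  [6] y  {0,1,3}  => 0  1->0 ok
  [7] z  {2}  => 2  0->2 ok
  [8] y  {0,1,3}  => 1  2->1 ok
  [9] y  {0,1,3}  => 0  1->0 ok
  [10] y  {0,1,3}  => 3  0->3 ok
  [11] z  {2}  => 2  3->2 ok
  [12] y  {0,1,3}  => 3  2->3 ok
  [13] y  {0,1,3}  => 0  3->0 ok
  [14] z  {2}  => 2  0->2 ok
  [15] y  {0,1,3}  => 1  2->1 ok
  [16] y  {0,1,3}  => 0  1->0 ok
  [17] x  {4}  => 4  0->4 ok
  [18] z  {2}  => 2  4->2 ok
  [19] y  {0,1,3}  => 3  2->3 ok
  [20] x  {4}  => 4  3->4 ok
  [21] z  {2}  => 2  4->2 ok
  [22] y  {0,1,3}  => 0  2->0 ok
  [23] z  {2}  => 2  0->2 ok

0,3,2,0,2,1,0,2,1,0,3,2,3,0,2,1,0,4,2,3,4,2,0,2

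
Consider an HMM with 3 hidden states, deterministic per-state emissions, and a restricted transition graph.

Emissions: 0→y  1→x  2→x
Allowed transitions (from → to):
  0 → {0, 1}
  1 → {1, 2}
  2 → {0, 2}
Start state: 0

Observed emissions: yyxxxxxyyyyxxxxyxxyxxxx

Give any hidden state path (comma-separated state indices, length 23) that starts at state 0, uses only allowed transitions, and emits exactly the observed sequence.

0,0,1,1,1,2,2,0,0,0,0,1,2,2,2,0,1,2,0,1,1,2,2

  pos 0: y in {0}, choose 0; start
  pos 1: y in {0}, choose 0; 0->0 ok
  pos 2: x in {1,2}, choose 1; 0->1 ok
  pos 3: x in {1,2}, choose 1; 1->1 ok
  pos 4: x in {1,2}, choose 1; 1->1 ok
  pos 5: x in {1,2}, choose 2; 1->2 ok
  pos 6: x in {1,2}, choose 2; 2->2 ok
  pos 7: y in {0}, choose 0; 2->0 ok
  pos 8: y in {0}, choose 0; 0->0 ok
  pos 9: y in {0}, choose 0; 0->0 ok
  pos 10: y in {0}, choose 0; 0->0 ok
  pos 11: x in {1,2}, choose 1; 0->1 ok
  pos 12: x in {1,2}, choose 2; 1->2 ok
  pos 13: x in {1,2}, choose 2; 2->2 ok
  pos 14: x in {1,2}, choose 2; 2->2 ok
  pos 15: y in {0}, choose 0; 2->0 ok
  pos 16: x in {1,2}, choose 1; 0->1 ok
  pos 17: x in {1,2}, choose 2; 1->2 ok
  pos 18: y in {0}, choose 0; 2->0 ok
  pos 19: x in {1,2}, choose 1; 0->1 ok
  pos 20: x in {1,2}, choose 1; 1->1 ok
  pos 21: x in {1,2}, choose 2; 1->2 ok
  pos 22: x in {1,2}, choose 2; 2->2 ok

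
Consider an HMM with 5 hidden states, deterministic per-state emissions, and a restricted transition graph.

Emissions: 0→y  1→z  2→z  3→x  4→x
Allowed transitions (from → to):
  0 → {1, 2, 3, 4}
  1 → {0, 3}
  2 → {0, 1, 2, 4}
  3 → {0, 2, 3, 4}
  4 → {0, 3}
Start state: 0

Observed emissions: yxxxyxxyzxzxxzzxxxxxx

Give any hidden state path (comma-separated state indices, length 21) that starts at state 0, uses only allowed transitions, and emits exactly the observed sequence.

  [0] y  {0}  => 0  start
  [1] x  {3,4}  => 4  0->4 ok
  [2] x  {3,4}  => 3  4->3 ok
  [3] x  {3,4}  => 4  3->4 ok
  [4] y  {0}  => 0  4->0 ok
  [5] x  {3,4}  => 4  0->4 ok
  [6] x  {3,4}  => 3  4->3 ok
  [7] y  {0}  => 0  3->0 ok
  [8] z  {1,2}  => 1  0->1 ok
  [9] x  {3,4}  => 3  1->3 ok
  [10] z  {1,2}  => 2  3->2 ok
  [11] x  {3,4}  => 4  2->4 ok
  [12] x  {3,4}  => 3  4->3 ok
  [13] z  {1,2}  => 2  3->2 ok
  [14] z  {1,2}  => 1  2->1 ok
  [15] x  {3,4}  => 3  1->3 ok
  [16] x  {3,4}  => 3  3->3 ok
  [17] x  {3,4}  => 4  3->4 ok
  [18] x  {3,4}  => 3  4->3 ok
  [19] x  {3,4}  => 3  3->3 ok
  [20] x  {3,4}  => 3  3->3 ok

0,4,3,4,0,4,3,0,1,3,2,4,3,2,1,3,3,4,3,3,3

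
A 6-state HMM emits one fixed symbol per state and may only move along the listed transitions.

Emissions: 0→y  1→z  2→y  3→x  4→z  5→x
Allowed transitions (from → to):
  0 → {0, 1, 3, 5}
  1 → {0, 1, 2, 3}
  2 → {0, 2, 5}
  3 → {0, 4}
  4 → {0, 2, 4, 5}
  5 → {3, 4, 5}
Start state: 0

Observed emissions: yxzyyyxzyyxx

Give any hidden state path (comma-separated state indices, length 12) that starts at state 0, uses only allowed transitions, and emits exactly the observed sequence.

  pos 0: y in {0,2}, choose 0; start
  pos 1: x in {3,5}, choose 5; 0->5 ok
  pos 2: z in {1,4}, choose 4; 5->4 ok
  pos 3: y in {0,2}, choose 2; 4->2 ok
  pos 4: y in {0,2}, choose 2; 2->2 ok
  pos 5: y in {0,2}, choose 0; 2->0 ok
  pos 6: x in {3,5}, choose 3; 0->3 ok
  pos 7: z in {1,4}, choose 4; 3->4 ok
  pos 8: y in {0,2}, choose 2; 4->2 ok
  pos 9: y in {0,2}, choose 0; 2->0 ok
  pos 10: x in {3,5}, choose 5; 0->5 ok
  pos 11: x in {3,5}, choose 3; 5->3 ok

0,5,4,2,2,0,3,4,2,0,5,3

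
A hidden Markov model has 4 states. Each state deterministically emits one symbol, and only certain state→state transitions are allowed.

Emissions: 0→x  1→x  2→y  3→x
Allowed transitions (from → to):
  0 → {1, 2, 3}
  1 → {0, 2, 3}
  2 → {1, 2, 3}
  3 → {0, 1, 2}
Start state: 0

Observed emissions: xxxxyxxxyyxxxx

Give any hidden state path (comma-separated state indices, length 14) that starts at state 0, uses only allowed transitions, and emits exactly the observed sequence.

  0: obs=x cand={0,1,3} pick 0 [start]
  1: obs=x cand={0,1,3} pick 3 [0->3 ok]
  2: obs=x cand={0,1,3} pick 1 [3->1 ok]
  3: obs=x cand={0,1,3} pick 3 [1->3 ok]
  4: obs=y cand={2} pick 2 [3->2 ok]
  5: obs=x cand={0,1,3} pick 3 [2->3 ok]
  6: obs=x cand={0,1,3} pick 0 [3->0 ok]
  7: obs=x cand={0,1,3} pick 3 [0->3 ok]
  8: obs=y cand={2} pick 2 [3->2 ok]
  9: obs=y cand={2} pick 2 [2->2 ok]
  10: obs=x cand={0,1,3} pick 3 [2->3 ok]
  11: obs=x cand={0,1,3} pick 1 [3->1 ok]
  12: obs=x cand={0,1,3} pick 3 [1->3 ok]
  13: obs=x cand={0,1,3} pick 0 [3->0 ok]

0,3,1,3,2,3,0,3,2,2,3,1,3,0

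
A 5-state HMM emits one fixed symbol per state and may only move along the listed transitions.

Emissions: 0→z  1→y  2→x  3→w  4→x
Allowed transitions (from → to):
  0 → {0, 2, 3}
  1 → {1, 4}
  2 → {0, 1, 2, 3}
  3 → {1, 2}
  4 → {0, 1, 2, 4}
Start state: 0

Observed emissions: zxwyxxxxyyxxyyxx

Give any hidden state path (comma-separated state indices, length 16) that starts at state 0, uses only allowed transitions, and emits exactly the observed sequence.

0,2,3,1,4,4,4,4,1,1,4,2,1,1,4,4

  pos 0: z in {0}, choose 0; start
  pos 1: x in {2,4}, choose 2; 0->2 ok
  pos 2: w in {3}, choose 3; 2->3 ok
  pos 3: y in {1}, choose 1; 3->1 ok
  pos 4: x in {2,4}, choose 4; 1->4 ok
  pos 5: x in {2,4}, choose 4; 4->4 ok
  pos 6: x in {2,4}, choose 4; 4->4 ok
  pos 7: x in {2,4}, choose 4; 4->4 ok
  pos 8: y in {1}, choose 1; 4->1 ok
  pos 9: y in {1}, choose 1; 1->1 ok
  pos 10: x in {2,4}, choose 4; 1->4 ok
  pos 11: x in {2,4}, choose 2; 4->2 ok
  pos 12: y in {1}, choose 1; 2->1 ok
  pos 13: y in {1}, choose 1; 1->1 ok
  pos 14: x in {2,4}, choose 4; 1->4 ok
  pos 15: x in {2,4}, choose 4; 4->4 ok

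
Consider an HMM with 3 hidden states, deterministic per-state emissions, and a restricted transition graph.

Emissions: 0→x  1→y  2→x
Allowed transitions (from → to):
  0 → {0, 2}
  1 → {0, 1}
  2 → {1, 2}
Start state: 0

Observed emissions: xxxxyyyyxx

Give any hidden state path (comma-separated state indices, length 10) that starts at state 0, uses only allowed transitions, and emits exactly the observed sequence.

0,0,2,2,1,1,1,1,0,0

  pos 0: x in {0,2}, choose 0; start
  pos 1: x in {0,2}, choose 0; 0->0 ok
  pos 2: x in {0,2}, choose 2; 0->2 ok
  pos 3: x in {0,2}, choose 2; 2->2 ok
  pos 4: y in {1}, choose 1; 2->1 ok
  pos 5: y in {1}, choose 1; 1->1 ok
  pos 6: y in {1}, choose 1; 1->1 ok
  pos 7: y in {1}, choose 1; 1->1 ok
  pos 8: x in {0,2}, choose 0; 1->0 ok
  pos 9: x in {0,2}, choose 0; 0->0 ok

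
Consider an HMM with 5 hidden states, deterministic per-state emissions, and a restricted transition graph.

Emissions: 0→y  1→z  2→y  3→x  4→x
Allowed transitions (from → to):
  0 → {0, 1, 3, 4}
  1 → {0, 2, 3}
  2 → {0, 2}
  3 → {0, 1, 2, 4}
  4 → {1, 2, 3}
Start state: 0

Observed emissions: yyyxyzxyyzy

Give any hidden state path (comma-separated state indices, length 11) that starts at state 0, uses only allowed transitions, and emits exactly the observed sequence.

0,0,0,3,0,1,3,2,0,1,2

  t0 'y' -> {0,2}, take 0 (start)
  t1 'y' -> {0,2}, take 0 (0->0 ok)
  t2 'y' -> {0,2}, take 0 (0->0 ok)
  t3 'x' -> {3,4}, take 3 (0->3 ok)
  t4 'y' -> {0,2}, take 0 (3->0 ok)
  t5 'z' -> {1}, take 1 (0->1 ok)
  t6 'x' -> {3,4}, take 3 (1->3 ok)
  t7 'y' -> {0,2}, take 2 (3->2 ok)
  t8 'y' -> {0,2}, take 0 (2->0 ok)
  t9 'z' -> {1}, take 1 (0->1 ok)
  t10 'y' -> {0,2}, take 2 (1->2 ok)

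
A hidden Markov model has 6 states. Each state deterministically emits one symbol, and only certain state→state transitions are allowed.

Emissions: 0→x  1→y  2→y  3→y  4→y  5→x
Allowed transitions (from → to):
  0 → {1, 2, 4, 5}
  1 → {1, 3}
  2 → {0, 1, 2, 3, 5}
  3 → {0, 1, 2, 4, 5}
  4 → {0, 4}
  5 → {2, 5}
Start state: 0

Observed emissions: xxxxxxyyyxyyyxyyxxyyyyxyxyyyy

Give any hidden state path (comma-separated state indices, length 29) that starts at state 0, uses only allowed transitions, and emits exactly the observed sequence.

  t0 'x' -> {0,5}, take 0 (start)
  t1 'x' -> {0,5}, take 5 (0->5 ok)
  t2 'x' -> {0,5}, take 5 (5->5 ok)
  t3 'x' -> {0,5}, take 5 (5->5 ok)
  t4 'x' -> {0,5}, take 5 (5->5 ok)
  t5 'x' -> {0,5}, take 5 (5->5 ok)
  t6 'y' -> {1,2,3,4}, take 2 (5->2 ok)
  t7 'y' -> {1,2,3,4}, take 2 (2->2 ok)
  t8 'y' -> {1,2,3,4}, take 2 (2->2 ok)
  t9 'x' -> {0,5}, take 0 (2->0 ok)
  t10 'y' -> {1,2,3,4}, take 1 (0->1 ok)
  t11 'y' -> {1,2,3,4}, take 3 (1->3 ok)
  t12 'y' -> {1,2,3,4}, take 2 (3->2 ok)
  t13 'x' -> {0,5}, take 0 (2->0 ok)
  t14 'y' -> {1,2,3,4}, take 2 (0->2 ok)
  t15 'y' -> {1,2,3,4}, take 2 (2->2 ok)
  t16 'x' -> {0,5}, take 0 (2->0 ok)
  t17 'x' -> {0,5}, take 5 (0->5 ok)
  t18 'y' -> {1,2,3,4}, take 2 (5->2 ok)
  t19 'y' -> {1,2,3,4}, take 1 (2->1 ok)
  t20 'y' -> {1,2,3,4}, take 1 (1->1 ok)
  t21 'y' -> {1,2,3,4}, take 3 (1->3 ok)
  t22 'x' -> {0,5}, take 0 (3->0 ok)
  t23 'y' -> {1,2,3,4}, take 4 (0->4 ok)
  t24 'x' -> {0,5}, take 0 (4->0 ok)
  t25 'y' -> {1,2,3,4}, take 2 (0->2 ok)
  t26 'y' -> {1,2,3,4}, take 1 (2->1 ok)
  t27 'y' -> {1,2,3,4}, take 1 (1->1 ok)
  t28 'y' -> {1,2,3,4}, take 1 (1->1 ok)

0,5,5,5,5,5,2,2,2,0,1,3,2,0,2,2,0,5,2,1,1,3,0,4,0,2,1,1,1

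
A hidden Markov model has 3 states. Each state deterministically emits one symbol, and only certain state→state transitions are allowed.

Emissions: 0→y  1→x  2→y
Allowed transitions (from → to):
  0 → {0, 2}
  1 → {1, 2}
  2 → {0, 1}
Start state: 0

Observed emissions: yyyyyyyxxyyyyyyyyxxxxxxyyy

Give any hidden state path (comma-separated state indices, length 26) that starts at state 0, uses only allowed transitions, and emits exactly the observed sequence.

  t0 'y' -> {0,2}, take 0 (start)
  t1 'y' -> {0,2}, take 0 (0->0 ok)
  t2 'y' -> {0,2}, take 0 (0->0 ok)
  t3 'y' -> {0,2}, take 2 (0->2 ok)
  t4 'y' -> {0,2}, take 0 (2->0 ok)
  t5 'y' -> {0,2}, take 0 (0->0 ok)
  t6 'y' -> {0,2}, take 2 (0->2 ok)
  t7 'x' -> {1}, take 1 (2->1 ok)
  t8 'x' -> {1}, take 1 (1->1 ok)
  t9 'y' -> {0,2}, take 2 (1->2 ok)
  t10 'y' -> {0,2}, take 0 (2->0 ok)
  t11 'y' -> {0,2}, take 0 (0->0 ok)
  t12 'y' -> {0,2}, take 0 (0->0 ok)
  t13 'y' -> {0,2}, take 0 (0->0 ok)
  t14 'y' -> {0,2}, take 2 (0->2 ok)
  t15 'y' -> {0,2}, take 0 (2->0 ok)
  t16 'y' -> {0,2}, take 2 (0->2 ok)
  t17 'x' -> {1}, take 1 (2->1 ok)
  t18 'x' -> {1}, take 1 (1->1 ok)
  t19 'x' -> {1}, take 1 (1->1 ok)
  t20 'x' -> {1}, take 1 (1->1 ok)
  t21 'x' -> {1}, take 1 (1->1 ok)
  t22 'x' -> {1}, take 1 (1->1 ok)
  t23 'y' -> {0,2}, take 2 (1->2 ok)
  t24 'y' -> {0,2}, take 0 (2->0 ok)
  t25 'y' -> {0,2}, take 0 (0->0 ok)

0,0,0,2,0,0,2,1,1,2,0,0,0,0,2,0,2,1,1,1,1,1,1,2,0,0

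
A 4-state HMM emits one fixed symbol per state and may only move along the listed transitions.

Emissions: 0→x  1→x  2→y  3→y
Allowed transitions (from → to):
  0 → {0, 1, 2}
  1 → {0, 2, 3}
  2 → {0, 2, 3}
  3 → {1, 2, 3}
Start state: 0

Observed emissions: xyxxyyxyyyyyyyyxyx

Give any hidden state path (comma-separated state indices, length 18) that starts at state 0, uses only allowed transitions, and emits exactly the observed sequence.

  0: obs=x cand={0,1} pick 0 [start]
  1: obs=y cand={2,3} pick 2 [0->2 ok]
  2: obs=x cand={0,1} pick 0 [2->0 ok]
  3: obs=x cand={0,1} pick 0 [0->0 ok]
  4: obs=y cand={2,3} pick 2 [0->2 ok]
  5: obs=y cand={2,3} pick 3 [2->3 ok]
  6: obs=x cand={0,1} pick 1 [3->1 ok]
  7: obs=y cand={2,3} pick 3 [1->3 ok]
  8: obs=y cand={2,3} pick 2 [3->2 ok]
  9: obs=y cand={2,3} pick 2 [2->2 ok]
  10: obs=y cand={2,3} pick 2 [2->2 ok]
  11: obs=y cand={2,3} pick 2 [2->2 ok]
  12: obs=y cand={2,3} pick 3 [2->3 ok]
  13: obs=y cand={2,3} pick 3 [3->3 ok]
  14: obs=y cand={2,3} pick 3 [3->3 ok]
  15: obs=x cand={0,1} pick 1 [3->1 ok]
  16: obs=y cand={2,3} pick 3 [1->3 ok]
  17: obs=x cand={0,1} pick 1 [3->1 ok]

0,2,0,0,2,3,1,3,2,2,2,2,3,3,3,1,3,1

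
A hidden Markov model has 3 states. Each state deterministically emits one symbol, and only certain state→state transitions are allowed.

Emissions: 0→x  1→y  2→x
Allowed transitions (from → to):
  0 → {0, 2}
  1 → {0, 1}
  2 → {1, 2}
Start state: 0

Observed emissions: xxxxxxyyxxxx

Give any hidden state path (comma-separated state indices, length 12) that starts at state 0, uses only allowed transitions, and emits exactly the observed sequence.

0,2,2,2,2,2,1,1,0,0,0,2

  pos 0: x in {0,2}, choose 0; start
  pos 1: x in {0,2}, choose 2; 0->2 ok
  pos 2: x in {0,2}, choose 2; 2->2 ok
  pos 3: x in {0,2}, choose 2; 2->2 ok
  pos 4: x in {0,2}, choose 2; 2->2 ok
  pos 5: x in {0,2}, choose 2; 2->2 ok
  pos 6: y in {1}, choose 1; 2->1 ok
  pos 7: y in {1}, choose 1; 1->1 ok
  pos 8: x in {0,2}, choose 0; 1->0 ok
  pos 9: x in {0,2}, choose 0; 0->0 ok
  pos 10: x in {0,2}, choose 0; 0->0 ok
  pos 11: x in {0,2}, choose 2; 0->2 ok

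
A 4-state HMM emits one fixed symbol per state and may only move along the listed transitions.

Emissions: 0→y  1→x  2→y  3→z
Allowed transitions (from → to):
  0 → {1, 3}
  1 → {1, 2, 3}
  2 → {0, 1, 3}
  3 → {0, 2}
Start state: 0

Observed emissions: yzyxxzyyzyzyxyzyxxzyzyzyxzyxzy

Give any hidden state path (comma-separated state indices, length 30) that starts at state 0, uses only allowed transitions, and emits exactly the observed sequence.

0,3,0,1,1,3,2,0,3,0,3,0,1,2,3,2,1,1,3,2,3,2,3,2,1,3,0,1,3,0

  t0 'y' -> {0,2}, take 0 (start)
  t1 'z' -> {3}, take 3 (0->3 ok)
  t2 'y' -> {0,2}, take 0 (3->0 ok)
  t3 'x' -> {1}, take 1 (0->1 ok)
  t4 'x' -> {1}, take 1 (1->1 ok)
  t5 'z' -> {3}, take 3 (1->3 ok)
  t6 'y' -> {0,2}, take 2 (3->2 ok)
  t7 'y' -> {0,2}, take 0 (2->0 ok)
  t8 'z' -> {3}, take 3 (0->3 ok)
  t9 'y' -> {0,2}, take 0 (3->0 ok)
  t10 'z' -> {3}, take 3 (0->3 ok)
  t11 'y' -> {0,2}, take 0 (3->0 ok)
  t12 'x' -> {1}, take 1 (0->1 ok)
  t13 'y' -> {0,2}, take 2 (1->2 ok)
  t14 'z' -> {3}, take 3 (2->3 ok)
  t15 'y' -> {0,2}, take 2 (3->2 ok)
  t16 'x' -> {1}, take 1 (2->1 ok)
  t17 'x' -> {1}, take 1 (1->1 ok)
  t18 'z' -> {3}, take 3 (1->3 ok)
  t19 'y' -> {0,2}, take 2 (3->2 ok)
  t20 'z' -> {3}, take 3 (2->3 ok)
  t21 'y' -> {0,2}, take 2 (3->2 ok)
  t22 'z' -> {3}, take 3 (2->3 ok)
  t23 'y' -> {0,2}, take 2 (3->2 ok)
  t24 'x' -> {1}, take 1 (2->1 ok)
  t25 'z' -> {3}, take 3 (1->3 ok)
  t26 'y' -> {0,2}, take 0 (3->0 ok)
  t27 'x' -> {1}, take 1 (0->1 ok)
  t28 'z' -> {3}, take 3 (1->3 ok)
  t29 'y' -> {0,2}, take 0 (3->0 ok)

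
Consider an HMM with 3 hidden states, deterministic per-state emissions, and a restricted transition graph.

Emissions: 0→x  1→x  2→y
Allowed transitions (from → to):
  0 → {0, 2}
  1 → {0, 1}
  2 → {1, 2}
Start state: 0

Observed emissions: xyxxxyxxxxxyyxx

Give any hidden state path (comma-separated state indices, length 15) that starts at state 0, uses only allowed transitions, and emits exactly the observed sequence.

0,2,1,0,0,2,1,1,1,1,0,2,2,1,0

  t0 'x' -> {0,1}, take 0 (start)
  t1 'y' -> {2}, take 2 (0->2 ok)
  t2 'x' -> {0,1}, take 1 (2->1 ok)
  t3 'x' -> {0,1}, take 0 (1->0 ok)
  t4 'x' -> {0,1}, take 0 (0->0 ok)
  t5 'y' -> {2}, take 2 (0->2 ok)
  t6 'x' -> {0,1}, take 1 (2->1 ok)
  t7 'x' -> {0,1}, take 1 (1->1 ok)
  t8 'x' -> {0,1}, take 1 (1->1 ok)
  t9 'x' -> {0,1}, take 1 (1->1 ok)
  t10 'x' -> {0,1}, take 0 (1->0 ok)
  t11 'y' -> {2}, take 2 (0->2 ok)
  t12 'y' -> {2}, take 2 (2->2 ok)
  t13 'x' -> {0,1}, take 1 (2->1 ok)
  t14 'x' -> {0,1}, take 0 (1->0 ok)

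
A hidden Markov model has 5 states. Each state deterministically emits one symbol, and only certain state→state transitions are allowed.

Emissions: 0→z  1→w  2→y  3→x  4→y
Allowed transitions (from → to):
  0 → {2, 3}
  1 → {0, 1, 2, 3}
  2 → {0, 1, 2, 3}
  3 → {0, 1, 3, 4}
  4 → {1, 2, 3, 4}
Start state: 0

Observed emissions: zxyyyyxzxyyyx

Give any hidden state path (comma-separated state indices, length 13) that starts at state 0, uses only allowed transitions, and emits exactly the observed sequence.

  0: obs=z cand={0} pick 0 [start]
  1: obs=x cand={3} pick 3 [0->3 ok]
  2: obs=y cand={2,4} pick 4 [3->4 ok]
  3: obs=y cand={2,4} pick 4 [4->4 ok]
  4: obs=y cand={2,4} pick 4 [4->4 ok]
  5: obs=y cand={2,4} pick 4 [4->4 ok]
  6: obs=x cand={3} pick 3 [4->3 ok]
  7: obs=z cand={0} pick 0 [3->0 ok]
  8: obs=x cand={3} pick 3 [0->3 ok]
  9: obs=y cand={2,4} pick 4 [3->4 ok]
  10: obs=y cand={2,4} pick 2 [4->2 ok]
  11: obs=y cand={2,4} pick 2 [2->2 ok]
  12: obs=x cand={3} pick 3 [2->3 ok]

0,3,4,4,4,4,3,0,3,4,2,2,3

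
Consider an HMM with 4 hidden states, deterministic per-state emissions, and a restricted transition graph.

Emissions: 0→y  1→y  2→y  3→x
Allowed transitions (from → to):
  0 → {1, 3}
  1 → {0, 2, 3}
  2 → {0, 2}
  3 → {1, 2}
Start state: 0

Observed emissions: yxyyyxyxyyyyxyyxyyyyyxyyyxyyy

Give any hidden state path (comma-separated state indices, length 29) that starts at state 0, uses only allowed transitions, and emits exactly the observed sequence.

  0: obs=y cand={0,1,2} pick 0 [start]
  1: obs=x cand={3} pick 3 [0->3 ok]
  2: obs=y cand={0,1,2} pick 2 [3->2 ok]
  3: obs=y cand={0,1,2} pick 2 [2->2 ok]
  4: obs=y cand={0,1,2} pick 0 [2->0 ok]
  5: obs=x cand={3} pick 3 [0->3 ok]
  6: obs=y cand={0,1,2} pick 1 [3->1 ok]
  7: obs=x cand={3} pick 3 [1->3 ok]
  8: obs=y cand={0,1,2} pick 1 [3->1 ok]
  9: obs=y cand={0,1,2} pick 2 [1->2 ok]
  10: obs=y cand={0,1,2} pick 2 [2->2 ok]
  11: obs=y cand={0,1,2} pick 0 [2->0 ok]
  12: obs=x cand={3} pick 3 [0->3 ok]
  13: obs=y cand={0,1,2} pick 2 [3->2 ok]
  14: obs=y cand={0,1,2} pick 0 [2->0 ok]
  15: obs=x cand={3} pick 3 [0->3 ok]
  16: obs=y cand={0,1,2} pick 2 [3->2 ok]
  17: obs=y cand={0,1,2} pick 2 [2->2 ok]
  18: obs=y cand={0,1,2} pick 2 [2->2 ok]
  19: obs=y cand={0,1,2} pick 2 [2->2 ok]
  20: obs=y cand={0,1,2} pick 0 [2->0 ok]
  21: obs=x cand={3} pick 3 [0->3 ok]
  22: obs=y cand={0,1,2} pick 1 [3->1 ok]
  23: obs=y cand={0,1,2} pick 0 [1->0 ok]
  24: obs=y cand={0,1,2} pick 1 [0->1 ok]
  25: obs=x cand={3} pick 3 [1->3 ok]
  26: obs=y cand={0,1,2} pick 1 [3->1 ok]
  27: obs=y cand={0,1,2} pick 0 [1->0 ok]
  28: obs=y cand={0,1,2} pick 1 [0->1 ok]

0,3,2,2,0,3,1,3,1,2,2,0,3,2,0,3,2,2,2,2,0,3,1,0,1,3,1,0,1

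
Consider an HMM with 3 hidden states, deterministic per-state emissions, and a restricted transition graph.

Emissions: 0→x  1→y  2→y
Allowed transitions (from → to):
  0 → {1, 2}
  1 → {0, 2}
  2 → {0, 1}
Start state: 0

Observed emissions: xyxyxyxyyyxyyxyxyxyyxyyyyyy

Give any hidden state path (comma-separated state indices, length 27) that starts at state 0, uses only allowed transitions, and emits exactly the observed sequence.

  t0 'x' -> {0}, take 0 (start)
  t1 'y' -> {1,2}, take 1 (0->1 ok)
  t2 'x' -> {0}, take 0 (1->0 ok)
  t3 'y' -> {1,2}, take 2 (0->2 ok)
  t4 'x' -> {0}, take 0 (2->0 ok)
  t5 'y' -> {1,2}, take 1 (0->1 ok)
  t6 'x' -> {0}, take 0 (1->0 ok)
  t7 'y' -> {1,2}, take 1 (0->1 ok)
  t8 'y' -> {1,2}, take 2 (1->2 ok)
  t9 'y' -> {1,2}, take 1 (2->1 ok)
  t10 'x' -> {0}, take 0 (1->0 ok)
  t11 'y' -> {1,2}, take 1 (0->1 ok)
  t12 'y' -> {1,2}, take 2 (1->2 ok)
  t13 'x' -> {0}, take 0 (2->0 ok)
  t14 'y' -> {1,2}, take 2 (0->2 ok)
  t15 'x' -> {0}, take 0 (2->0 ok)
  t16 'y' -> {1,2}, take 2 (0->2 ok)
  t17 'x' -> {0}, take 0 (2->0 ok)
  t18 'y' -> {1,2}, take 2 (0->2 ok)
  t19 'y' -> {1,2}, take 1 (2->1 ok)
  t20 'x' -> {0}, take 0 (1->0 ok)
  t21 'y' -> {1,2}, take 1 (0->1 ok)
  t22 'y' -> {1,2}, take 2 (1->2 ok)
  t23 'y' -> {1,2}, take 1 (2->1 ok)
  t24 'y' -> {1,2}, take 2 (1->2 ok)
  t25 'y' -> {1,2}, take 1 (2->1 ok)
  t26 'y' -> {1,2}, take 2 (1->2 ok)

0,1,0,2,0,1,0,1,2,1,0,1,2,0,2,0,2,0,2,1,0,1,2,1,2,1,2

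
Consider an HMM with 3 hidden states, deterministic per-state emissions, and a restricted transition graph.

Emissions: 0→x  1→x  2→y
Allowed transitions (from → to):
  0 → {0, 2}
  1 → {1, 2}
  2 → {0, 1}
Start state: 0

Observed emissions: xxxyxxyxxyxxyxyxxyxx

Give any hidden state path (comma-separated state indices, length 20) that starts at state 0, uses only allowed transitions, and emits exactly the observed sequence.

  pos 0: x in {0,1}, choose 0; start
  pos 1: x in {0,1}, choose 0; 0->0 ok
  pos 2: x in {0,1}, choose 0; 0->0 ok
  pos 3: y in {2}, choose 2; 0->2 ok
  pos 4: x in {0,1}, choose 1; 2->1 ok
  pos 5: x in {0,1}, choose 1; 1->1 ok
  pos 6: y in {2}, choose 2; 1->2 ok
  pos 7: x in {0,1}, choose 0; 2->0 ok
  pos 8: x in {0,1}, choose 0; 0->0 ok
  pos 9: y in {2}, choose 2; 0->2 ok
  pos 10: x in {0,1}, choose 1; 2->1 ok
  pos 11: x in {0,1}, choose 1; 1->1 ok
  pos 12: y in {2}, choose 2; 1->2 ok
  pos 13: x in {0,1}, choose 0; 2->0 ok
  pos 14: y in {2}, choose 2; 0->2 ok
  pos 15: x in {0,1}, choose 1; 2->1 ok
  pos 16: x in {0,1}, choose 1; 1->1 ok
  pos 17: y in {2}, choose 2; 1->2 ok
  pos 18: x in {0,1}, choose 0; 2->0 ok
  pos 19: x in {0,1}, choose 0; 0->0 ok

0,0,0,2,1,1,2,0,0,2,1,1,2,0,2,1,1,2,0,0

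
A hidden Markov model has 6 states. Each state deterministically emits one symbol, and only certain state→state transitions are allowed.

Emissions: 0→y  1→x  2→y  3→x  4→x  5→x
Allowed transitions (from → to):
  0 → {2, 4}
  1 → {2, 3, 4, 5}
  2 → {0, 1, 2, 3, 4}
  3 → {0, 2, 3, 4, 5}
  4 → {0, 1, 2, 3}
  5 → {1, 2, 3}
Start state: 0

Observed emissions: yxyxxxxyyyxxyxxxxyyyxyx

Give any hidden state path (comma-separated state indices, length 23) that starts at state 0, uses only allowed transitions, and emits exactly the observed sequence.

0,4,2,4,1,4,1,2,0,2,3,4,0,4,1,5,3,0,2,0,4,0,4

  pos 0: y in {0,2}, choose 0; start
  pos 1: x in {1,3,4,5}, choose 4; 0->4 ok
  pos 2: y in {0,2}, choose 2; 4->2 ok
  pos 3: x in {1,3,4,5}, choose 4; 2->4 ok
  pos 4: x in {1,3,4,5}, choose 1; 4->1 ok
  pos 5: x in {1,3,4,5}, choose 4; 1->4 ok
  pos 6: x in {1,3,4,5}, choose 1; 4->1 ok
  pos 7: y in {0,2}, choose 2; 1->2 ok
  pos 8: y in {0,2}, choose 0; 2->0 ok
  pos 9: y in {0,2}, choose 2; 0->2 ok
  pos 10: x in {1,3,4,5}, choose 3; 2->3 ok
  pos 11: x in {1,3,4,5}, choose 4; 3->4 ok
  pos 12: y in {0,2}, choose 0; 4->0 ok
  pos 13: x in {1,3,4,5}, choose 4; 0->4 ok
  pos 14: x in {1,3,4,5}, choose 1; 4->1 ok
  pos 15: x in {1,3,4,5}, choose 5; 1->5 ok
  pos 16: x in {1,3,4,5}, choose 3; 5->3 ok
  pos 17: y in {0,2}, choose 0; 3->0 ok
  pos 18: y in {0,2}, choose 2; 0->2 ok
  pos 19: y in {0,2}, choose 0; 2->0 ok
  pos 20: x in {1,3,4,5}, choose 4; 0->4 ok
  pos 21: y in {0,2}, choose 0; 4->0 ok
  pos 22: x in {1,3,4,5}, choose 4; 0->4 ok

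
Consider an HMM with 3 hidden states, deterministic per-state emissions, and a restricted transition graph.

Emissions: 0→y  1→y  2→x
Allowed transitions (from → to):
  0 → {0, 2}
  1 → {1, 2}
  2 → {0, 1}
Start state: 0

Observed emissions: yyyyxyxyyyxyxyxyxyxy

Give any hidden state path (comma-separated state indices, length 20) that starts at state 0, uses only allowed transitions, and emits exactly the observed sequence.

0,0,0,0,2,0,2,1,1,1,2,1,2,1,2,1,2,1,2,1

  pos 0: y in {0,1}, choose 0; start
  pos 1: y in {0,1}, choose 0; 0->0 ok
  pos 2: y in {0,1}, choose 0; 0->0 ok
  pos 3: y in {0,1}, choose 0; 0->0 ok
  pos 4: x in {2}, choose 2; 0->2 ok
  pos 5: y in {0,1}, choose 0; 2->0 ok
  pos 6: x in {2}, choose 2; 0->2 ok
  pos 7: y in {0,1}, choose 1; 2->1 ok
  pos 8: y in {0,1}, choose 1; 1->1 ok
  pos 9: y in {0,1}, choose 1; 1->1 ok
  pos 10: x in {2}, choose 2; 1->2 ok
  pos 11: y in {0,1}, choose 1; 2->1 ok
  pos 12: x in {2}, choose 2; 1->2 ok
  pos 13: y in {0,1}, choose 1; 2->1 ok
  pos 14: x in {2}, choose 2; 1->2 ok
  pos 15: y in {0,1}, choose 1; 2->1 ok
  pos 16: x in {2}, choose 2; 1->2 ok
  pos 17: y in {0,1}, choose 1; 2->1 ok
  pos 18: x in {2}, choose 2; 1->2 ok
  pos 19: y in {0,1}, choose 1; 2->1 ok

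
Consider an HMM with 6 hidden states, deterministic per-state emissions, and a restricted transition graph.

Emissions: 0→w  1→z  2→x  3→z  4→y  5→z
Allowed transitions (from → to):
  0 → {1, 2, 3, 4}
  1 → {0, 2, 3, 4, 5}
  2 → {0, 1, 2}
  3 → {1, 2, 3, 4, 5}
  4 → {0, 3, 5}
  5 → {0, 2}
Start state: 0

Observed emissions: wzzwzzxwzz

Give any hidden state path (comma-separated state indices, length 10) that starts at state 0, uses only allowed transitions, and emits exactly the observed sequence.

  pos 0: w in {0}, choose 0; start
  pos 1: z in {1,3,5}, choose 3; 0->3 ok
  pos 2: z in {1,3,5}, choose 1; 3->1 ok
  pos 3: w in {0}, choose 0; 1->0 ok
  pos 4: z in {1,3,5}, choose 1; 0->1 ok
  pos 5: z in {1,3,5}, choose 3; 1->3 ok
  pos 6: x in {2}, choose 2; 3->2 ok
  pos 7: w in {0}, choose 0; 2->0 ok
  pos 8: z in {1,3,5}, choose 3; 0->3 ok
  pos 9: z in {1,3,5}, choose 3; 3->3 ok

0,3,1,0,1,3,2,0,3,3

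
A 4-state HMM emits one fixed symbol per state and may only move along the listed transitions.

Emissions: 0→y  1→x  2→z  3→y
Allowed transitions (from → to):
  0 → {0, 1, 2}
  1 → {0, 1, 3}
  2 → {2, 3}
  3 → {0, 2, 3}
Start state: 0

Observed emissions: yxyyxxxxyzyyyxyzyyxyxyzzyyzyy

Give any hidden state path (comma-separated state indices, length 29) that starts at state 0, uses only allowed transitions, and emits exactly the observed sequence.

  [0] y  {0,3}  => 0  start
  [1] x  {1}  => 1  0->1 ok
  [2] y  {0,3}  => 0  1->0 ok
  [3] y  {0,3}  => 0  0->0 ok
  [4] x  {1}  => 1  0->1 ok
  [5] x  {1}  => 1  1->1 ok
  [6] x  {1}  => 1  1->1 ok
  [7] x  {1}  => 1  1->1 ok
  [8] y  {0,3}  => 0  1->0 ok
  [9] z  {2}  => 2  0->2 ok
  [10] y  {0,3}  => 3  2->3 ok
  [11] y  {0,3}  => 3  3->3 ok
  [12] y  {0,3}  => 0  3->0 ok
  [13] x  {1}  => 1  0->1 ok
  [14] y  {0,3}  => 0  1->0 ok
  [15] z  {2}  => 2  0->2 ok
  [16] y  {0,3}  => 3  2->3 ok
  [17] y  {0,3}  => 0  3->0 ok
  [18] x  {1}  => 1  0->1 ok
  [19] y  {0,3}  => 0  1->0 ok
  [20] x  {1}  => 1  0->1 ok
  [21] y  {0,3}  => 3  1->3 ok
  [22] z  {2}  => 2  3->2 ok
  [23] z  {2}  => 2  2->2 ok
  [24] y  {0,3}  => 3  2->3 ok
  [25] y  {0,3}  => 0  3->0 ok
  [26] z  {2}  => 2  0->2 ok
  [27] y  {0,3}  => 3  2->3 ok
  [28] y  {0,3}  => 0  3->0 ok

0,1,0,0,1,1,1,1,0,2,3,3,0,1,0,2,3,0,1,0,1,3,2,2,3,0,2,3,0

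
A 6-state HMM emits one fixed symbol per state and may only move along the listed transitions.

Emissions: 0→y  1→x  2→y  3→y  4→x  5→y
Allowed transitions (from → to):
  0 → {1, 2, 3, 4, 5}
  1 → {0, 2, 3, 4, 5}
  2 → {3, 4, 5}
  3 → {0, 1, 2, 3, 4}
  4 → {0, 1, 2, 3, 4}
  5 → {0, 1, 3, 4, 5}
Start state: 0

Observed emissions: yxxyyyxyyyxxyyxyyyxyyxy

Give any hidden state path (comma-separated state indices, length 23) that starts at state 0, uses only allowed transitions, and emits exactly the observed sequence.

  [0] y  {0,2,3,5}  => 0  start
  [1] x  {1,4}  => 4  0->4 ok
  [2] x  {1,4}  => 1  4->1 ok
  [3] y  {0,2,3,5}  => 3  1->3 ok
  [4] y  {0,2,3,5}  => 2  3->2 ok
  [5] y  {0,2,3,5}  => 5  2->5 ok
  [6] x  {1,4}  => 1  5->1 ok
  [7] y  {0,2,3,5}  => 2  1->2 ok
  [8] y  {0,2,3,5}  => 5  2->5 ok
  [9] y  {0,2,3,5}  => 5  5->5 ok
  [10] x  {1,4}  => 4  5->4 ok
  [11] x  {1,4}  => 4  4->4 ok
  [12] y  {0,2,3,5}  => 3  4->3 ok
  [13] y  {0,2,3,5}  => 0  3->0 ok
  [14] x  {1,4}  => 1  0->1 ok
  [15] y  {0,2,3,5}  => 2  1->2 ok
  [16] y  {0,2,3,5}  => 5  2->5 ok
  [17] y  {0,2,3,5}  => 3  5->3 ok
  [18] x  {1,4}  => 4  3->4 ok
  [19] y  {0,2,3,5}  => 3  4->3 ok
  [20] y  {0,2,3,5}  => 0  3->0 ok
  [21] x  {1,4}  => 4  0->4 ok
  [22] y  {0,2,3,5}  => 3  4->3 ok

0,4,1,3,2,5,1,2,5,5,4,4,3,0,1,2,5,3,4,3,0,4,3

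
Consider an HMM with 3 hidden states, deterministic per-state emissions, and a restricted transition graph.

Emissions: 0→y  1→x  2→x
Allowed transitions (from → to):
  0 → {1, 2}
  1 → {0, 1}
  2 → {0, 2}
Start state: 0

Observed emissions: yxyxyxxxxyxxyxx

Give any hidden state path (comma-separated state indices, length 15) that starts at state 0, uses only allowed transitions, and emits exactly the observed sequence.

0,1,0,1,0,2,2,2,2,0,1,1,0,1,1

  0: obs=y cand={0} pick 0 [start]
  1: obs=x cand={1,2} pick 1 [0->1 ok]
  2: obs=y cand={0} pick 0 [1->0 ok]
  3: obs=x cand={1,2} pick 1 [0->1 ok]
  4: obs=y cand={0} pick 0 [1->0 ok]
  5: obs=x cand={1,2} pick 2 [0->2 ok]
  6: obs=x cand={1,2} pick 2 [2->2 ok]
  7: obs=x cand={1,2} pick 2 [2->2 ok]
  8: obs=x cand={1,2} pick 2 [2->2 ok]
  9: obs=y cand={0} pick 0 [2->0 ok]
  10: obs=x cand={1,2} pick 1 [0->1 ok]
  11: obs=x cand={1,2} pick 1 [1->1 ok]
  12: obs=y cand={0} pick 0 [1->0 ok]
  13: obs=x cand={1,2} pick 1 [0->1 ok]
  14: obs=x cand={1,2} pick 1 [1->1 ok]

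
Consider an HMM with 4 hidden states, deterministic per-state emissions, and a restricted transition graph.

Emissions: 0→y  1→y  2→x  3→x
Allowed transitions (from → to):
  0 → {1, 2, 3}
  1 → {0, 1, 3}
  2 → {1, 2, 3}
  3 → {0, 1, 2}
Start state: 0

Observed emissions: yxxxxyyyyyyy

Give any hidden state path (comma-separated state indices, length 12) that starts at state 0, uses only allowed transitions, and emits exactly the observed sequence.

  pos 0: y in {0,1}, choose 0; start
  pos 1: x in {2,3}, choose 3; 0->3 ok
  pos 2: x in {2,3}, choose 2; 3->2 ok
  pos 3: x in {2,3}, choose 2; 2->2 ok
  pos 4: x in {2,3}, choose 3; 2->3 ok
  pos 5: y in {0,1}, choose 0; 3->0 ok
  pos 6: y in {0,1}, choose 1; 0->1 ok
  pos 7: y in {0,1}, choose 1; 1->1 ok
  pos 8: y in {0,1}, choose 1; 1->1 ok
  pos 9: y in {0,1}, choose 0; 1->0 ok
  pos 10: y in {0,1}, choose 1; 0->1 ok
  pos 11: y in {0,1}, choose 0; 1->0 ok

0,3,2,2,3,0,1,1,1,0,1,0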